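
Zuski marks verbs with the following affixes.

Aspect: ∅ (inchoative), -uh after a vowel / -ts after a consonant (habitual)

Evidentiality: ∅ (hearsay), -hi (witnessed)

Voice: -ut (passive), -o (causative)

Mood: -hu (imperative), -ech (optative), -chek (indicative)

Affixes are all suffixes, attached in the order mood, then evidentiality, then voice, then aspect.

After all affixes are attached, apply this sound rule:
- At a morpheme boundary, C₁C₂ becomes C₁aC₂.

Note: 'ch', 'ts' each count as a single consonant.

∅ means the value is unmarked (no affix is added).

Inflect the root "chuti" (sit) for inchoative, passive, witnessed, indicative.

Attach mood indicative -chek → chutichek.
Attach evidentiality witnessed -hi → chutichekhi.
Attach voice passive -ut → chutichekhiut.
aspect = inchoative: zero marking, form stays chutichekhiut.
Apply epenthesis: chutichekhiut → chutichekahiut.

chutichekahiut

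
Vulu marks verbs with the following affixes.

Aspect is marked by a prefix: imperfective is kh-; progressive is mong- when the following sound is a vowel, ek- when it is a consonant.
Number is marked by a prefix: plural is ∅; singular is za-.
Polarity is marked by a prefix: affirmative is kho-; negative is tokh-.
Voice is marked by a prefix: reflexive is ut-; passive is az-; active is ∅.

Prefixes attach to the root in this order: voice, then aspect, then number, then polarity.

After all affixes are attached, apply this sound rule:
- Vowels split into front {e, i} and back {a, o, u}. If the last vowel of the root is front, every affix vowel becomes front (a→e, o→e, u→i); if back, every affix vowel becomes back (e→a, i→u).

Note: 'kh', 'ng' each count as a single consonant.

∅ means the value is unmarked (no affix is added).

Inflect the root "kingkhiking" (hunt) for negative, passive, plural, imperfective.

tekhkhezkingkhiking

Attach voice passive az- → azkingkhiking.
Attach aspect imperfective kh- → khazkingkhiking.
number = plural: zero marking, form stays khazkingkhiking.
Attach polarity negative tokh- → tokhkhazkingkhiking.
Apply vowel harmony: tokhkhazkingkhiking → tekhkhezkingkhiking.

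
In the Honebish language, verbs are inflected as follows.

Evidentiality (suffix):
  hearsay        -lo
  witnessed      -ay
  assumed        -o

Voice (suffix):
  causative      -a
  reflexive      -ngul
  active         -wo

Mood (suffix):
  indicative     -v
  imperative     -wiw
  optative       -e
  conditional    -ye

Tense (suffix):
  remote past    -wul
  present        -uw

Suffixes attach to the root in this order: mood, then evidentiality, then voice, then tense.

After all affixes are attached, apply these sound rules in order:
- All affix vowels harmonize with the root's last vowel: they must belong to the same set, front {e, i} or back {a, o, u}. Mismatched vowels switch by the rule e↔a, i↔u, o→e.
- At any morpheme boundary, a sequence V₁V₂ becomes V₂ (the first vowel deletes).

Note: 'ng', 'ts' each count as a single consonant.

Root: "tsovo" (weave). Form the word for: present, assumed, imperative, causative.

tsovowuwuw

Attach mood imperative -wiw → tsovowiw.
Attach evidentiality assumed -o → tsovowiwo.
Attach voice causative -a → tsovowiwoa.
Attach tense present -uw → tsovowiwoauw.
Apply vowel harmony: tsovowiwoauw → tsovowuwoauw.
Apply vowel deletion: tsovowuwoauw → tsovowuwuw.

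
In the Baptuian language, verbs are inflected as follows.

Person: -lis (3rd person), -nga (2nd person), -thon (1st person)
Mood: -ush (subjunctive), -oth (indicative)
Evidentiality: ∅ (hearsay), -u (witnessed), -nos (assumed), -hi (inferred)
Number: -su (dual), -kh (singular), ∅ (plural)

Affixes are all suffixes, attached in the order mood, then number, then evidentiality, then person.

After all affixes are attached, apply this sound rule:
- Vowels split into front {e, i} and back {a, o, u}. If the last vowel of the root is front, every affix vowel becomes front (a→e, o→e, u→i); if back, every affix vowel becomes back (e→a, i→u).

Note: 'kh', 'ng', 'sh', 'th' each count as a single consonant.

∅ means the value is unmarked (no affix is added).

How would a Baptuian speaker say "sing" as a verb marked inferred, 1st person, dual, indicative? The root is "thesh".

Attach mood indicative -oth → theshoth.
Attach number dual -su → theshothsu.
Attach evidentiality inferred -hi → theshothsuhi.
Attach person 1st person -thon → theshothsuhithon.
Apply vowel harmony: theshothsuhithon → theshethsihithen.

theshethsihithen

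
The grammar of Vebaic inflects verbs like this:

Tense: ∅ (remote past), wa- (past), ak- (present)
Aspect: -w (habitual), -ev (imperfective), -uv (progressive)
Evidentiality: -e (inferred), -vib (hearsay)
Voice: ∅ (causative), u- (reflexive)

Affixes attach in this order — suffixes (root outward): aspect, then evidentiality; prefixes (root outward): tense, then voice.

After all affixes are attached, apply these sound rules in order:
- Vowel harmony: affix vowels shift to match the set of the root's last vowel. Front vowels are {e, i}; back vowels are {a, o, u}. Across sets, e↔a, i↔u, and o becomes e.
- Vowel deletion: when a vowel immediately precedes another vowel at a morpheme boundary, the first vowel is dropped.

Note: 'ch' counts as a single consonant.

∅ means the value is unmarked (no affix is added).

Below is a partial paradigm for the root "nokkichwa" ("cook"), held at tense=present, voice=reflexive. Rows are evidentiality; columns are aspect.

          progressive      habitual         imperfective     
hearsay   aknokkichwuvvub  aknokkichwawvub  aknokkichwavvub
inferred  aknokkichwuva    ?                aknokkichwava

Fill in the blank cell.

aknokkichwawa

Attach aspect habitual -w → nokkichwaw.
Attach tense present ak- → aknokkichwaw.
Attach evidentiality inferred -e → aknokkichwawe.
Attach voice reflexive u- → uaknokkichwawe.
Apply vowel harmony: uaknokkichwawe → uaknokkichwawa.
Apply vowel deletion: uaknokkichwawa → aknokkichwawa.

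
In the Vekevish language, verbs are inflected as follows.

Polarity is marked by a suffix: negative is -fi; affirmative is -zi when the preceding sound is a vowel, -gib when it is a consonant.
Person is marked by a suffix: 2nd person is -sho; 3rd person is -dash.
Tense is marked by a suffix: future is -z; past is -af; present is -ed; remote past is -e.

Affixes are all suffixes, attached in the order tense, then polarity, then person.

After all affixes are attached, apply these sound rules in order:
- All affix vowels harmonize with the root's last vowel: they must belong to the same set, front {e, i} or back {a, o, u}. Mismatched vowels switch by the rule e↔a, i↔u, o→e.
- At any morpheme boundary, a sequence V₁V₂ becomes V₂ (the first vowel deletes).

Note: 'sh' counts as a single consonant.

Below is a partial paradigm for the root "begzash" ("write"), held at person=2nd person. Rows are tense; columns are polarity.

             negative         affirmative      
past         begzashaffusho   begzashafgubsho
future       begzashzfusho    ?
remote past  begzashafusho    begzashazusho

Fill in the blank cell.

Attach tense future -z → begzashz.
Attach polarity affirmative -gib (after consonant 'z') → begzashzgib.
Attach person 2nd person -sho → begzashzgibsho.
Apply vowel harmony: begzashzgibsho → begzashzgubsho.
Vowel deletion: no change.

begzashzgubsho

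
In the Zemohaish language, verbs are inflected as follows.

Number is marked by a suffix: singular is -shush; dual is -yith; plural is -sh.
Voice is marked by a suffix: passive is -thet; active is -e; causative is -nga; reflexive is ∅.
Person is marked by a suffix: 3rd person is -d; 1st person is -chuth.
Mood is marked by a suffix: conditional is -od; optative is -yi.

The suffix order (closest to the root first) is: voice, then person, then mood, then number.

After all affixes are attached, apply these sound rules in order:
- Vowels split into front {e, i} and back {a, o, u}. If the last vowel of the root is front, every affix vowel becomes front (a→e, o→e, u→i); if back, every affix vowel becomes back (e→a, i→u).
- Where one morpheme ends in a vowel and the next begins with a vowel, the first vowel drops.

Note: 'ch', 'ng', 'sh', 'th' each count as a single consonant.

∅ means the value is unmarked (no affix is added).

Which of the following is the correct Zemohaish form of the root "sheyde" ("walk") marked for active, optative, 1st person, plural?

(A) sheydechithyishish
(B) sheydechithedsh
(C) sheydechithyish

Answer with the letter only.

C

Attach voice active -e → sheydee.
Attach person 1st person -chuth → sheydeechuth.
Attach mood optative -yi → sheydeechuthyi.
Attach number plural -sh → sheydeechuthyish.
Apply vowel harmony: sheydeechuthyish → sheydeechithyish.
Apply vowel deletion: sheydeechithyish → sheydechithyish.
So the correct form is sheydechithyish, option (C).
(B) sheydechithedsh is wrong: it uses conditional instead of optative for mood.
(A) sheydechithyishish is wrong: it uses singular instead of plural for number.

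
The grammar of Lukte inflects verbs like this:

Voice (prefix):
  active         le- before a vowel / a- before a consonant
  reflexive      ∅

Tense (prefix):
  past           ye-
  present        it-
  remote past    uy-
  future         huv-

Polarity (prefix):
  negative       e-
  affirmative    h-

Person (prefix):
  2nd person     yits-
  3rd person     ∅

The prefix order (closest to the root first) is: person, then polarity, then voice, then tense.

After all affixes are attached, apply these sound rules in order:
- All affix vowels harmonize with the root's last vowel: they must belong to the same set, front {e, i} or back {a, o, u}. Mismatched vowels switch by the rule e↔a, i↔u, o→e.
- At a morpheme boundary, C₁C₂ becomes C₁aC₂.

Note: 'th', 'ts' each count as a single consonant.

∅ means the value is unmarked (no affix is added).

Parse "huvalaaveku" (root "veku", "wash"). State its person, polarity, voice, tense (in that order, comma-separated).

3rd person, negative, active, future

Segment: huv-le-e-veku.
person: ∅ → 3rd person.
polarity: e- → negative.
voice: le/a- → active.
tense: huv- → future.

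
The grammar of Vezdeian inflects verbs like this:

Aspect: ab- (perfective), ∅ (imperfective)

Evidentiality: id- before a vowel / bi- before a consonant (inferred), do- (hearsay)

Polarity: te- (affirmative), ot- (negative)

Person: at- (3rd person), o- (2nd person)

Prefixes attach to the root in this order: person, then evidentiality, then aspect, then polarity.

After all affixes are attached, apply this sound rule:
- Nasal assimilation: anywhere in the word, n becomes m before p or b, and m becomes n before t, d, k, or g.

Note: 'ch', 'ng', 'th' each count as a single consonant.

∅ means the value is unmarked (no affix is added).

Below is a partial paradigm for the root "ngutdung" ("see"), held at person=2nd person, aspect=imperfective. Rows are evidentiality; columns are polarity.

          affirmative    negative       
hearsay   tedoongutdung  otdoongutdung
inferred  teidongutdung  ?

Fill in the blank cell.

Attach person 2nd person o- → ongutdung.
Attach evidentiality inferred id- (before vowel 'o') → idongutdung.
aspect = imperfective: zero marking, form stays idongutdung.
Attach polarity negative ot- → otidongutdung.
Nasal assimilation: no change.

otidongutdung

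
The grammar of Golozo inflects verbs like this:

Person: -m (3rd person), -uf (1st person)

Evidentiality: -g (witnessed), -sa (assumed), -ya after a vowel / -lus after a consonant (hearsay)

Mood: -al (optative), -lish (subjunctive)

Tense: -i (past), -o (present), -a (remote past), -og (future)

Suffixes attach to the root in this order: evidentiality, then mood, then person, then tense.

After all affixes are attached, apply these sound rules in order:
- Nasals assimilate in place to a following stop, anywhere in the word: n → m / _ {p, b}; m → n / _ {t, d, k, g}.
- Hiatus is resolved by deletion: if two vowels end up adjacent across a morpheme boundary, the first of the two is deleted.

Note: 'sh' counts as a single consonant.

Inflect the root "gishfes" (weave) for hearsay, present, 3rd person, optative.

gishfeslusalmo

Attach evidentiality hearsay -lus (after consonant 's') → gishfeslus.
Attach mood optative -al → gishfeslusal.
Attach person 3rd person -m → gishfeslusalm.
Attach tense present -o → gishfeslusalmo.
Nasal assimilation: no change.
Vowel deletion: no change.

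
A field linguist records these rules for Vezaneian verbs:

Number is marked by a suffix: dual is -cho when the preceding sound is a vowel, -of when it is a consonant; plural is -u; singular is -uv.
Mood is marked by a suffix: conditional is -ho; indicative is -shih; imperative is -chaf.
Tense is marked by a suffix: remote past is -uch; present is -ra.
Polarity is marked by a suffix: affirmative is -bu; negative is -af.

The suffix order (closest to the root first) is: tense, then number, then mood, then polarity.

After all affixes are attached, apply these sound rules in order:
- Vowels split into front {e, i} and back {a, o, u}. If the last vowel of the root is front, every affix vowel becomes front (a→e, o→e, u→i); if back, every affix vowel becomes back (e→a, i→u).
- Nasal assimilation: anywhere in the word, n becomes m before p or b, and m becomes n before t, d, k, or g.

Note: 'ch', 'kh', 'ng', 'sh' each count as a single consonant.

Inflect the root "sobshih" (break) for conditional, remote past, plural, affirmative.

Attach tense remote past -uch → sobshihuch.
Attach number plural -u → sobshihuchu.
Attach mood conditional -ho → sobshihuchuho.
Attach polarity affirmative -bu → sobshihuchuhobu.
Apply vowel harmony: sobshihuchuhobu → sobshihichihebi.
Nasal assimilation: no change.

sobshihichihebi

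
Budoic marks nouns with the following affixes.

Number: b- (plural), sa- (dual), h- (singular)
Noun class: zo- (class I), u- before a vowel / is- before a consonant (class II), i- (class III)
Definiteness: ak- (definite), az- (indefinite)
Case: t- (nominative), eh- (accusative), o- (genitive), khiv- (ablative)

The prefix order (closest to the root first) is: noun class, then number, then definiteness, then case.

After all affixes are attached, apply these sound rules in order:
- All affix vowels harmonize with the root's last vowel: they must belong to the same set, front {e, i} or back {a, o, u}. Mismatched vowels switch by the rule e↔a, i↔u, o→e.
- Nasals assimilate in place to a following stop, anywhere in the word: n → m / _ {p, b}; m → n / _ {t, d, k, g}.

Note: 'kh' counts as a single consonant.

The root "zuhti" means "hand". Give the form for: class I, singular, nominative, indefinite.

Attach noun class class I zo- → zozuhti.
Attach number singular h- → hzozuhti.
Attach definiteness indefinite az- → azhzozuhti.
Attach case nominative t- → tazhzozuhti.
Apply vowel harmony: tazhzozuhti → tezhzezuhti.
Nasal assimilation: no change.

tezhzezuhti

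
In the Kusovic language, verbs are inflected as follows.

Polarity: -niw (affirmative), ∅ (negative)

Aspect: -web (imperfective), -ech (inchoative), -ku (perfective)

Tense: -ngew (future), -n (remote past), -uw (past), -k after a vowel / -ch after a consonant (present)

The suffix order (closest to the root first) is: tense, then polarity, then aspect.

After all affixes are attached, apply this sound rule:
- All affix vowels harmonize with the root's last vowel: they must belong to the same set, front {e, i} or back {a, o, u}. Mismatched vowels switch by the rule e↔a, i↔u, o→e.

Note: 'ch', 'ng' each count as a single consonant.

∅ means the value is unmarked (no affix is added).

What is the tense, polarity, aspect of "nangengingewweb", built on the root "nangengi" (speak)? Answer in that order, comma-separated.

Segment: nangengi-ngew-web.
tense: -ngew → future.
polarity: ∅ → negative.
aspect: -web → imperfective.

future, negative, imperfective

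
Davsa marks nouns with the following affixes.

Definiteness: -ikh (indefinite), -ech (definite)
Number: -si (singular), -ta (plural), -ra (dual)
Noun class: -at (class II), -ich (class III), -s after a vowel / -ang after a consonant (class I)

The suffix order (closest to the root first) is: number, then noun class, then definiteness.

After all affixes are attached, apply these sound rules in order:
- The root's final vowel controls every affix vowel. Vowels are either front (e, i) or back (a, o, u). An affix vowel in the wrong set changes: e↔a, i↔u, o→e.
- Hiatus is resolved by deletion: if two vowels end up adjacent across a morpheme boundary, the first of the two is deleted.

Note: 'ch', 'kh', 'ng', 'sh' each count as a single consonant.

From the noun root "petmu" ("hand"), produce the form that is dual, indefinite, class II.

petmuratukh

Attach number dual -ra → petmura.
Attach noun class class II -at → petmuraat.
Attach definiteness indefinite -ikh → petmuraatikh.
Apply vowel harmony: petmuraatikh → petmuraatukh.
Apply vowel deletion: petmuraatukh → petmuratukh.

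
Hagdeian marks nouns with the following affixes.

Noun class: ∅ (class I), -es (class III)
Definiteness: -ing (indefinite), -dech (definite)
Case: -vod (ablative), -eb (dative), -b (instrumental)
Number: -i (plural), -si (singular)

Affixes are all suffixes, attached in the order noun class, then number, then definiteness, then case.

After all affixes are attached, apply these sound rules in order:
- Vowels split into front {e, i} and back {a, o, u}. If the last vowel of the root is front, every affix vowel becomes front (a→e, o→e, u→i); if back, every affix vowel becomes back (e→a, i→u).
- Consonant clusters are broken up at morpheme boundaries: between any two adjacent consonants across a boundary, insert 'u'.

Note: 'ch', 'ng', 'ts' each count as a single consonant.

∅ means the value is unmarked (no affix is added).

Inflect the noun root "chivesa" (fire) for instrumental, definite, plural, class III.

chivesaasudachub

Attach noun class class III -es → chivesaes.
Attach number plural -i → chivesaesi.
Attach definiteness definite -dech → chivesaesidech.
Attach case instrumental -b → chivesaesidechb.
Apply vowel harmony: chivesaesidechb → chivesaasudachb.
Apply epenthesis: chivesaasudachb → chivesaasudachub.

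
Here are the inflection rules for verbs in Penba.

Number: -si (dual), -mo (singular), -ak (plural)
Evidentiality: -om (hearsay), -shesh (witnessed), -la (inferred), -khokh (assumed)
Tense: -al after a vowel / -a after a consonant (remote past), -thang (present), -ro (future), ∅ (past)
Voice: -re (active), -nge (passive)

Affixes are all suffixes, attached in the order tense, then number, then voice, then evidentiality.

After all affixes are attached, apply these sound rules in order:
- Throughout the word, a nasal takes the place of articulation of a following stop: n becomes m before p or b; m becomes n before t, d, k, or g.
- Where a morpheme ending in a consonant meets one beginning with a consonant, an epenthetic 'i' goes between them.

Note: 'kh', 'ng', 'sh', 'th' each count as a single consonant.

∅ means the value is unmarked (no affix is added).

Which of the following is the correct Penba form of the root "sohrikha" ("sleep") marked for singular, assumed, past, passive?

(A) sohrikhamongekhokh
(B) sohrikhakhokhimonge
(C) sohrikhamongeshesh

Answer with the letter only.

A

tense = past: zero marking, form stays sohrikha.
Attach number singular -mo → sohrikhamo.
Attach voice passive -nge → sohrikhamonge.
Attach evidentiality assumed -khokh → sohrikhamongekhokh.
Nasal assimilation: no change.
Epenthesis: no change.
So the correct form is sohrikhamongekhokh, option (A).
(B) sohrikhakhokhimonge is wrong: it has the affixes in the wrong order.
(C) sohrikhamongeshesh is wrong: it uses witnessed instead of assumed for evidentiality.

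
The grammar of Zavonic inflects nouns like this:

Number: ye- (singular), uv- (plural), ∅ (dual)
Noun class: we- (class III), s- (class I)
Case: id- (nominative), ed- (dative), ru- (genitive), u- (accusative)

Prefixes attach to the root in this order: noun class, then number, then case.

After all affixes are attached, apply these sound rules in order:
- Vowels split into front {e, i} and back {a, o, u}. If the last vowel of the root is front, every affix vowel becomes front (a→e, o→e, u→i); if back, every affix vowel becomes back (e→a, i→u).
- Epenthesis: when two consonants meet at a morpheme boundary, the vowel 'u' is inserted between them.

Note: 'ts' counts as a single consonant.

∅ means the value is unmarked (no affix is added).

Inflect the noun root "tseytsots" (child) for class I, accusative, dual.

usutseytsots

Attach noun class class I s- → stseytsots.
number = dual: zero marking, form stays stseytsots.
Attach case accusative u- → ustseytsots.
Vowel harmony: no change.
Apply epenthesis: ustseytsots → usutseytsots.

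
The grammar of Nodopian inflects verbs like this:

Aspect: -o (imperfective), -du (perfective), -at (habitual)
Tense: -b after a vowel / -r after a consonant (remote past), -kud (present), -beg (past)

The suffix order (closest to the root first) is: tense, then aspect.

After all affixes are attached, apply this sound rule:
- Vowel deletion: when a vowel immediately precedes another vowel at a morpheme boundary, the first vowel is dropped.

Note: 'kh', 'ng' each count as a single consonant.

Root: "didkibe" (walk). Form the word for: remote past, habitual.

didkibebat

Attach tense remote past -b (after vowel 'e') → didkibeb.
Attach aspect habitual -at → didkibebat.
Vowel deletion: no change.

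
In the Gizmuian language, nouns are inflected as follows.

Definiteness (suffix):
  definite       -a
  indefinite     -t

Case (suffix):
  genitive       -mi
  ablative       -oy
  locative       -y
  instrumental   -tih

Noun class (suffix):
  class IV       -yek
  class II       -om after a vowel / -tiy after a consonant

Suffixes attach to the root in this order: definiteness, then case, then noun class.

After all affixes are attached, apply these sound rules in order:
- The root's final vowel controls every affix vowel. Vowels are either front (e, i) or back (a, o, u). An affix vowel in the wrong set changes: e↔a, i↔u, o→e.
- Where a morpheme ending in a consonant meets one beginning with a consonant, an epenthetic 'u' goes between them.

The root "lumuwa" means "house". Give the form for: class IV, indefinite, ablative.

lumuwatoyuyak

Attach definiteness indefinite -t → lumuwat.
Attach case ablative -oy → lumuwatoy.
Attach noun class class IV -yek → lumuwatoyyek.
Apply vowel harmony: lumuwatoyyek → lumuwatoyyak.
Apply epenthesis: lumuwatoyyak → lumuwatoyuyak.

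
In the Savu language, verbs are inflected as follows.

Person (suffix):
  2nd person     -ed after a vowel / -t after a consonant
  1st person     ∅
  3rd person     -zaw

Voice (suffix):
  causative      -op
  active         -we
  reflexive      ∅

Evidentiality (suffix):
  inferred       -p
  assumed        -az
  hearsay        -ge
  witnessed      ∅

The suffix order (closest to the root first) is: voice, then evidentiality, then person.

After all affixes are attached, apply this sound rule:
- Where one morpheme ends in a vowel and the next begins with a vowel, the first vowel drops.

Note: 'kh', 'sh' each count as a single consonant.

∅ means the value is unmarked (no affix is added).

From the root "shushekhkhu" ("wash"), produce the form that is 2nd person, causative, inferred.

Attach voice causative -op → shushekhkhuop.
Attach evidentiality inferred -p → shushekhkhuopp.
Attach person 2nd person -t (after consonant 'p') → shushekhkhuoppt.
Apply vowel deletion: shushekhkhuoppt → shushekhkhoppt.

shushekhkhoppt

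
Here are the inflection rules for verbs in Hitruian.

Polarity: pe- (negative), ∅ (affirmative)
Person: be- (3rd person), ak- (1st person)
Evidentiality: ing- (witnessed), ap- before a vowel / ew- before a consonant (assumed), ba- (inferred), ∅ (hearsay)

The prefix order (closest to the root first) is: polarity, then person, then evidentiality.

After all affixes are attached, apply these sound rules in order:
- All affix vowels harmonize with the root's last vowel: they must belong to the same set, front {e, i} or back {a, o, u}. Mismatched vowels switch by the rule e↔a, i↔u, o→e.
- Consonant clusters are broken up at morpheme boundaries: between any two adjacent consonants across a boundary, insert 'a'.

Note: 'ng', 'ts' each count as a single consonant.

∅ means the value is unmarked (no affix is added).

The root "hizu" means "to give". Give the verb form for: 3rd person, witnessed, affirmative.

ungabahizu

polarity = affirmative: zero marking, form stays hizu.
Attach person 3rd person be- → behizu.
Attach evidentiality witnessed ing- → ingbehizu.
Apply vowel harmony: ingbehizu → ungbahizu.
Apply epenthesis: ungbahizu → ungabahizu.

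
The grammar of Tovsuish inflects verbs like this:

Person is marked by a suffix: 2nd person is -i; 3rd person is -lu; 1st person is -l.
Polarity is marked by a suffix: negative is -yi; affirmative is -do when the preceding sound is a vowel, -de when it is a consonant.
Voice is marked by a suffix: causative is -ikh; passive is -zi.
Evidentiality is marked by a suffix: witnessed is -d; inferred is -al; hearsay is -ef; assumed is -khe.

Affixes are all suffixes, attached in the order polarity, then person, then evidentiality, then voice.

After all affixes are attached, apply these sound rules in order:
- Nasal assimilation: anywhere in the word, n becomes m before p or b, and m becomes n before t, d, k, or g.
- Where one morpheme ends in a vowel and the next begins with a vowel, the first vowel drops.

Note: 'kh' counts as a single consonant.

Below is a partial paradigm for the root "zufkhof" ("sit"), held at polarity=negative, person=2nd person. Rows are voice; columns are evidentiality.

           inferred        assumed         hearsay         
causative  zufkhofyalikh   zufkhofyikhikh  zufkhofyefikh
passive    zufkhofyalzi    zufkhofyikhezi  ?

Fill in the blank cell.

Attach polarity negative -yi → zufkhofyi.
Attach person 2nd person -i → zufkhofyii.
Attach evidentiality hearsay -ef → zufkhofyiief.
Attach voice passive -zi → zufkhofyiiefzi.
Nasal assimilation: no change.
Apply vowel deletion: zufkhofyiiefzi → zufkhofyefzi.

zufkhofyefzi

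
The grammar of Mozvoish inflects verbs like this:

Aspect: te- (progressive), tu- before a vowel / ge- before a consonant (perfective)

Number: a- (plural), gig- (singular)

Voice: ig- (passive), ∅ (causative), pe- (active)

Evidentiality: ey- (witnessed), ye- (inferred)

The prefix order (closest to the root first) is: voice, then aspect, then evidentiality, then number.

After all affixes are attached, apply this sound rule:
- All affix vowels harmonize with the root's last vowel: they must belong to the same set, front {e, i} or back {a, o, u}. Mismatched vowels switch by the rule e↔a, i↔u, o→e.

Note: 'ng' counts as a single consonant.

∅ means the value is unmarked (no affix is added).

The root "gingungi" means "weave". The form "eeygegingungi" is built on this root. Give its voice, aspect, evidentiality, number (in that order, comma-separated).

Segment: a-ey-ge-gingungi.
voice: ∅ → causative.
aspect: tu/ge- → perfective.
evidentiality: ey- → witnessed.
number: a- → plural.

causative, perfective, witnessed, plural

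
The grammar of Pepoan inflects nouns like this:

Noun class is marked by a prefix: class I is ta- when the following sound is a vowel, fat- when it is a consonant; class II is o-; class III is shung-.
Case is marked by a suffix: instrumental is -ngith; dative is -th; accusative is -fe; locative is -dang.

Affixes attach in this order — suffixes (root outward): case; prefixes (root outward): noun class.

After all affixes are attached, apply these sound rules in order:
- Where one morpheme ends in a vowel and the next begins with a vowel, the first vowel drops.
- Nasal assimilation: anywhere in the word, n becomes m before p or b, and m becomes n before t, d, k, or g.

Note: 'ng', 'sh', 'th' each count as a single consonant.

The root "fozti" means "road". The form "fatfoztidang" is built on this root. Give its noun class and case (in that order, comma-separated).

Segment: fat-fozti-dang.
noun class: ta/fat- → class I.
case: -dang → locative.

class I, locative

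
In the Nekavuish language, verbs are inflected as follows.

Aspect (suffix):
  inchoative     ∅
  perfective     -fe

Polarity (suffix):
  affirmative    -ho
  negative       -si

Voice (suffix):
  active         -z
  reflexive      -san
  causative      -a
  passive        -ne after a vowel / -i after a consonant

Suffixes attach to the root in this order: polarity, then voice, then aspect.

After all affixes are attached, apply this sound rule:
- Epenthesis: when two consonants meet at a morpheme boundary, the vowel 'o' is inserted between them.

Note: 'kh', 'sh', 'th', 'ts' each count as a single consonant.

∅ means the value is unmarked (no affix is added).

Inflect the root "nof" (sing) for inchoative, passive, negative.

nofosine

Attach polarity negative -si → nofsi.
Attach voice passive -ne (after vowel 'i') → nofsine.
aspect = inchoative: zero marking, form stays nofsine.
Apply epenthesis: nofsine → nofosine.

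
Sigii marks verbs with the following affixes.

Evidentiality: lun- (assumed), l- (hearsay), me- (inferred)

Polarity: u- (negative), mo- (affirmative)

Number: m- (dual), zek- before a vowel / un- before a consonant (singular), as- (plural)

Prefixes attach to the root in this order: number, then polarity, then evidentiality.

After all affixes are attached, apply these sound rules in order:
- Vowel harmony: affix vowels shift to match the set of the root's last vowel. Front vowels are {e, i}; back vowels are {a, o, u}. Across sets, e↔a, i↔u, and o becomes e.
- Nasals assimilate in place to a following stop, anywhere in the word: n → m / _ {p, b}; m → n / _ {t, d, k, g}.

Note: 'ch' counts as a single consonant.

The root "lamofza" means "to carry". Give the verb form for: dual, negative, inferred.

Attach number dual m- → mlamofza.
Attach polarity negative u- → umlamofza.
Attach evidentiality inferred me- → meumlamofza.
Apply vowel harmony: meumlamofza → maumlamofza.
Nasal assimilation: no change.

maumlamofza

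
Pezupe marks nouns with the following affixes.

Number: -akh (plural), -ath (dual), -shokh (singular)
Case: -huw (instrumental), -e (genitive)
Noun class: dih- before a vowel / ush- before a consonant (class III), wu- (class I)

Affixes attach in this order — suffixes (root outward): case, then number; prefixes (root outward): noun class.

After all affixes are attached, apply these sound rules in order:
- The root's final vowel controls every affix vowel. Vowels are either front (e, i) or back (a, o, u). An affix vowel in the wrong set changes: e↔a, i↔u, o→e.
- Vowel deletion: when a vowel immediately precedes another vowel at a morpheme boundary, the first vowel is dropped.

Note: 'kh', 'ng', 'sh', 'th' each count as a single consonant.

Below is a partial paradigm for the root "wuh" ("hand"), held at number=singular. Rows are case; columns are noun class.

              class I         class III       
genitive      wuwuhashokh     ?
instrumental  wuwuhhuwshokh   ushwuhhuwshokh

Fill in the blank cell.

Attach case genitive -e → wuhe.
Attach number singular -shokh → wuheshokh.
Attach noun class class III ush- (before consonant 'w') → ushwuheshokh.
Apply vowel harmony: ushwuheshokh → ushwuhashokh.
Vowel deletion: no change.

ushwuhashokh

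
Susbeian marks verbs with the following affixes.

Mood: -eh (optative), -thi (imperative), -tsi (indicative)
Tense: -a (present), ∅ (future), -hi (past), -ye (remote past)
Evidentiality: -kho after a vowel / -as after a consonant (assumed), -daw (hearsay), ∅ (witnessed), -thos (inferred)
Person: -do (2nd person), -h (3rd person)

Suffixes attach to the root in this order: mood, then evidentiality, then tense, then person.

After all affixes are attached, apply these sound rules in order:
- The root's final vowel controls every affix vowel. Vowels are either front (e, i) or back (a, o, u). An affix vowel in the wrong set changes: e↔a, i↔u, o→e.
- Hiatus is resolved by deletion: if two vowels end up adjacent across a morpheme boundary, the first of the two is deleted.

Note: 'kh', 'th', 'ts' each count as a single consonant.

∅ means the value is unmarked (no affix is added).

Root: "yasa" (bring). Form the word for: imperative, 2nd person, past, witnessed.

yasathuhudo

Attach mood imperative -thi → yasathi.
evidentiality = witnessed: zero marking, form stays yasathi.
Attach tense past -hi → yasathihi.
Attach person 2nd person -do → yasathihido.
Apply vowel harmony: yasathihido → yasathuhudo.
Vowel deletion: no change.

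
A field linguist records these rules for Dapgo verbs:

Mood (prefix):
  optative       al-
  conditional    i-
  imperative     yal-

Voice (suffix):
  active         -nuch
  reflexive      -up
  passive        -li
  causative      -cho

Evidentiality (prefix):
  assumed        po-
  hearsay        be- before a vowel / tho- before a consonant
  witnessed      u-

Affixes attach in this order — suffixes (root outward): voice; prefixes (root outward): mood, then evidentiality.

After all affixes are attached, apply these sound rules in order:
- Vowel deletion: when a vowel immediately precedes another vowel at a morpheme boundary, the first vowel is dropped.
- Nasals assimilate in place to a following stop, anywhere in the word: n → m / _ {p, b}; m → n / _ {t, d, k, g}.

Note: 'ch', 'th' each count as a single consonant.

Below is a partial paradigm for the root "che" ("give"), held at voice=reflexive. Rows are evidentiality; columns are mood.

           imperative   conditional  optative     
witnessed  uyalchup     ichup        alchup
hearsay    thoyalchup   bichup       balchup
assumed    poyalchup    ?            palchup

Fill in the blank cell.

pichup

Attach voice reflexive -up → cheup.
Attach mood conditional i- → icheup.
Attach evidentiality assumed po- → poicheup.
Apply vowel deletion: poicheup → pichup.
Nasal assimilation: no change.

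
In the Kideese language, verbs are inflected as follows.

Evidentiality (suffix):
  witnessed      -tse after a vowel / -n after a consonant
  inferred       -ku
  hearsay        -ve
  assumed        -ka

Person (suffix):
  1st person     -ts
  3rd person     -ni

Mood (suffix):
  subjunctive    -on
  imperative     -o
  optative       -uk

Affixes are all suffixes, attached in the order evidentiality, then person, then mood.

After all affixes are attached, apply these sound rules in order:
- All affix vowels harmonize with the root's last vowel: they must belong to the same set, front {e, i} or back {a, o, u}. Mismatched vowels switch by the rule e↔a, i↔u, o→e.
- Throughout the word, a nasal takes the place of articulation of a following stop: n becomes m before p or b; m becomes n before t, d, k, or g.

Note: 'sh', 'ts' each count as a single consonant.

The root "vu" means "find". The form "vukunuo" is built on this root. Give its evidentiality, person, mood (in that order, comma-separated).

inferred, 3rd person, imperative

Segment: vu-ku-ni-o.
evidentiality: -ku → inferred.
person: -ni → 3rd person.
mood: -o → imperative.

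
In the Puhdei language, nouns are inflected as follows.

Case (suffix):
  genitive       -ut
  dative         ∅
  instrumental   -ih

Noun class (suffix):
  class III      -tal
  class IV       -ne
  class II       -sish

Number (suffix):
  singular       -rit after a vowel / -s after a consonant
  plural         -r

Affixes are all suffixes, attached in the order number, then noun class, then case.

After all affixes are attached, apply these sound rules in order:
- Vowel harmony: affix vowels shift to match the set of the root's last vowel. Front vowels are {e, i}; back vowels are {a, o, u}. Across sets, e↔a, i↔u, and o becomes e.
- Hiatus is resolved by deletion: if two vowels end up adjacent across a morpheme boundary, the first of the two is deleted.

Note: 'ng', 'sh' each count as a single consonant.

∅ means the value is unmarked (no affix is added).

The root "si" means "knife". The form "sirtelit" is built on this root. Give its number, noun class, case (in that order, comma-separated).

plural, class III, genitive

Segment: si-r-tal-ut.
number: -r → plural.
noun class: -tal → class III.
case: -ut → genitive.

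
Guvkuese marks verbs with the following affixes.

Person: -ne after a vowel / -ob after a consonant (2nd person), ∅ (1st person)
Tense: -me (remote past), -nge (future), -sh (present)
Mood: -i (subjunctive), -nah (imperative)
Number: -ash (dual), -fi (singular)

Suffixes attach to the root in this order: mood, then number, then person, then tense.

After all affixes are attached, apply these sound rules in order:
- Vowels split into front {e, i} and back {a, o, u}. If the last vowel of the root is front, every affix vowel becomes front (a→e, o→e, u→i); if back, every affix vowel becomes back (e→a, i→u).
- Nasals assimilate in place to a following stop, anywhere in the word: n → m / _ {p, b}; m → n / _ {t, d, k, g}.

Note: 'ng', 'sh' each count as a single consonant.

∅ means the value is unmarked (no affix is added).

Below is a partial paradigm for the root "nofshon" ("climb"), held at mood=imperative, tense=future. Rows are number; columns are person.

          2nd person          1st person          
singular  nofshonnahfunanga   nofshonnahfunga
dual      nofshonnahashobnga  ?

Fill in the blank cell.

nofshonnahashnga

Attach mood imperative -nah → nofshonnah.
Attach number dual -ash → nofshonnahash.
person = 1st person: zero marking, form stays nofshonnahash.
Attach tense future -nge → nofshonnahashnge.
Apply vowel harmony: nofshonnahashnge → nofshonnahashnga.
Nasal assimilation: no change.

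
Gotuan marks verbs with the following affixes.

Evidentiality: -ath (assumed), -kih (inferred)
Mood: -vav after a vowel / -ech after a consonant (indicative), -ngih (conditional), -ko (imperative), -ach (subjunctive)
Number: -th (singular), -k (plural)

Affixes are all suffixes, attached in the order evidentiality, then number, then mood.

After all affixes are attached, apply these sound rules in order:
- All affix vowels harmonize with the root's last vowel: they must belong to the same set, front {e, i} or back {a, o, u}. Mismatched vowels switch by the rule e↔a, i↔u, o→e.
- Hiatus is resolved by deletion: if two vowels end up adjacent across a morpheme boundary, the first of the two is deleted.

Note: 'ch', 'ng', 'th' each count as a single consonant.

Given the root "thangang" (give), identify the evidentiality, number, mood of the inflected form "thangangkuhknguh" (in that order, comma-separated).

Segment: thangang-kih-k-ngih.
evidentiality: -kih → inferred.
number: -k → plural.
mood: -ngih → conditional.

inferred, plural, conditional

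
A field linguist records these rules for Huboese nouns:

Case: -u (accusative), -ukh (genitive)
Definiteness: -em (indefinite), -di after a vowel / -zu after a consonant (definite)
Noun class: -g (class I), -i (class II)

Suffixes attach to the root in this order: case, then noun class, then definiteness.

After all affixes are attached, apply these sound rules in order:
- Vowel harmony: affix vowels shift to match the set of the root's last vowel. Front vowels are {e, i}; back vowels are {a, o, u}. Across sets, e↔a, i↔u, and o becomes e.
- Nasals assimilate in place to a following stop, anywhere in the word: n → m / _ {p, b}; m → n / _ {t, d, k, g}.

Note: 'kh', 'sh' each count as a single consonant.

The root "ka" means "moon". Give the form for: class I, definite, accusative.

kaugzu

Attach case accusative -u → kau.
Attach noun class class I -g → kaug.
Attach definiteness definite -zu (after consonant 'g') → kaugzu.
Vowel harmony: no change.
Nasal assimilation: no change.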